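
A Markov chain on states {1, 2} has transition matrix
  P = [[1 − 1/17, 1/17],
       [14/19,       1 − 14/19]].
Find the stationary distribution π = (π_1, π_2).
π_1 = 238/257, π_2 = 19/257

Solve πP = π with π_1 + π_2 = 1. From πP = π: π_1 · (1 − 1/17) + π_2 · 14/19 = π_1 ⇒ π_2 · 14/19 = π_1 · 1/17 ⇒ π_2/π_1 = (1/17)/(14/19) = 19/238. Together with π_1 + π_2 = 1:
  π_1 = (14/19)/(1/17 + 14/19) = (14/19)/(257/323) = 238/257,
  π_2 = (1/17)/(1/17 + 14/19) = (1/17)/(257/323) = 19/257.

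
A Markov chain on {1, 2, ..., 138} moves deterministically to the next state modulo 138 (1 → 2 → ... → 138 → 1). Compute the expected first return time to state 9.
E[T_9 | X_0 = 9] = 138

The chain cycles deterministically, so starting at state 9 it returns in exactly 138 steps. Equivalently, the stationary distribution is uniform π_j = 1/138 for every state j, so by Kac's formula E[T_9] = 1/π_9 = 138.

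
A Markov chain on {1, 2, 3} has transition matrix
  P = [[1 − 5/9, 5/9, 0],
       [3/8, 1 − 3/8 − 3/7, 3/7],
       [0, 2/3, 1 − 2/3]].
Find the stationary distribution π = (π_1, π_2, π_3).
π = (189/649, 280/649, 180/649)

This is a birth-death chain on three states, which satisfies detailed balance: π_1 · P_{12} = π_2 · P_{21} and π_2 · P_{23} = π_3 · P_{32}.
From π_1 · 5/9 = π_2 · 3/8: π_2/π_1 = (5/9)/(3/8) = 40/27.
From π_2 · 3/7 = π_3 · 2/3: π_3/π_2 = (3/7)/(2/3) = 9/14.
Take π_1 proportional to 1; then unnormalized π = (1, 40/27, 20/21). Normalize by dividing by the sum 649/189:
  π = (189/649, 280/649, 180/649).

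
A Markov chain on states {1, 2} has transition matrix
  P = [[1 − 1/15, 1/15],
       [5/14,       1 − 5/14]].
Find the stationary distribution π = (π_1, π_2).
π_1 = 75/89, π_2 = 14/89

Solve πP = π with π_1 + π_2 = 1. From πP = π: π_1 · (1 − 1/15) + π_2 · 5/14 = π_1 ⇒ π_2 · 5/14 = π_1 · 1/15 ⇒ π_2/π_1 = (1/15)/(5/14) = 14/75. Together with π_1 + π_2 = 1:
  π_1 = (5/14)/(1/15 + 5/14) = (5/14)/(89/210) = 75/89,
  π_2 = (1/15)/(1/15 + 5/14) = (1/15)/(89/210) = 14/89.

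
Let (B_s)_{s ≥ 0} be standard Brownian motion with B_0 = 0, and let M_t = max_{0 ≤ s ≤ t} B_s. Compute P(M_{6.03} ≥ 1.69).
P(M_{6.03} ≥ 1.69) = 2·P(B_{6.03} ≥ 1.69) = 2(1 − Φ(1.69/√6.03)) ≈ 0.4913

By the reflection principle for Brownian motion, P(M_t ≥ a) = 2 · P(B_t ≥ a) for a ≥ 0. Since B_t ~ N(0, t), P(B_t ≥ 1.69) = 1 − Φ(1.69/√t) = 1 − Φ(1.69/√6.03) = 1 − Φ(0.6882). So
  P(M_{6.03} ≥ 1.69) = 2(1 − Φ(0.6882)) ≈ 0.4913.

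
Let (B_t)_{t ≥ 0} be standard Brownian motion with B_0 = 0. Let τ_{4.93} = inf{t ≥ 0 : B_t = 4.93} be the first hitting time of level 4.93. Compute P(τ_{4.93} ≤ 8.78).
P(τ_{4.93} ≤ 8.78) = 2(1 − Φ(4.93/√8.78)) = 2(1 − Φ(1.6638)) ≈ 0.0962

By the reflection principle for standard BM, P(τ_b ≤ t) = 2 · P(B_t ≥ b). Since B_t ~ N(0, t), P(B_t ≥ 4.93) = 1 − Φ(4.93/√t) = 1 − Φ(4.93/√8.78) = 1 − Φ(1.6638) ≈ 0.04808. Doubling: P(τ_{4.93} ≤ 8.78) ≈ 2 · 0.04808 = 0.09616 ≈ 0.0962.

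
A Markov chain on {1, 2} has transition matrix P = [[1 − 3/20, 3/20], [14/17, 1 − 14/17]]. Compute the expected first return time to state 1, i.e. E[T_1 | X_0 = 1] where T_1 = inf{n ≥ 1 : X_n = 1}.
E[T_1 | X_0 = 1] = 1/π_1 = 331/280

For an irreducible recurrent Markov chain with stationary distribution π, E[T_i | X_0 = i] = 1/π_i (Kac's formula). Here π_1 = (14/17)/(3/20 + 14/17) = (14/17)/(331/340) = 280/331, so E[T_1 | X_0 = 1] = 1/π_1 = (3/20 + 14/17)/(14/17) = (331/340)/(14/17) = 331/280.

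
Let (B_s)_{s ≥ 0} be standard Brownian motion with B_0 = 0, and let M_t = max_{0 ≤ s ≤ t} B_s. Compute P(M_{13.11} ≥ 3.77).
P(M_{13.11} ≥ 3.77) = 2·P(B_{13.11} ≥ 3.77) = 2(1 − Φ(3.77/√13.11)) ≈ 0.2978

By the reflection principle for Brownian motion, P(M_t ≥ a) = 2 · P(B_t ≥ a) for a ≥ 0. Since B_t ~ N(0, t), P(B_t ≥ 3.77) = 1 − Φ(3.77/√t) = 1 − Φ(3.77/√13.11) = 1 − Φ(1.0412). So
  P(M_{13.11} ≥ 3.77) = 2(1 − Φ(1.0412)) ≈ 0.2978.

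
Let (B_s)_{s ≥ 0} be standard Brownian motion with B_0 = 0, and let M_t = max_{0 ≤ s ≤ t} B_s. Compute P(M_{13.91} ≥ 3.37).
P(M_{13.91} ≥ 3.37) = 2·P(B_{13.91} ≥ 3.37) = 2(1 − Φ(3.37/√13.91)) ≈ 0.3662

By the reflection principle for Brownian motion, P(M_t ≥ a) = 2 · P(B_t ≥ a) for a ≥ 0. Since B_t ~ N(0, t), P(B_t ≥ 3.37) = 1 − Φ(3.37/√t) = 1 − Φ(3.37/√13.91) = 1 − Φ(0.9036). So
  P(M_{13.91} ≥ 3.37) = 2(1 − Φ(0.9036)) ≈ 0.3662.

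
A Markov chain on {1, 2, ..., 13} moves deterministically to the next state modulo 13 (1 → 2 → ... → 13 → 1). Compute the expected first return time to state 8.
E[T_8 | X_0 = 8] = 13

The chain cycles deterministically, so starting at state 8 it returns in exactly 13 steps. Equivalently, the stationary distribution is uniform π_j = 1/13 for every state j, so by Kac's formula E[T_8] = 1/π_8 = 13.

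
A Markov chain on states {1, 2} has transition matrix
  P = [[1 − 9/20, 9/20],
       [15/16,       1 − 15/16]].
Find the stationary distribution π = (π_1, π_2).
π_1 = 25/37, π_2 = 12/37

Solve πP = π with π_1 + π_2 = 1. From πP = π: π_1 · (1 − 9/20) + π_2 · 15/16 = π_1 ⇒ π_2 · 15/16 = π_1 · 9/20 ⇒ π_2/π_1 = (9/20)/(15/16) = 12/25. Together with π_1 + π_2 = 1:
  π_1 = (15/16)/(9/20 + 15/16) = (15/16)/(111/80) = 25/37,
  π_2 = (9/20)/(9/20 + 15/16) = (9/20)/(111/80) = 12/37.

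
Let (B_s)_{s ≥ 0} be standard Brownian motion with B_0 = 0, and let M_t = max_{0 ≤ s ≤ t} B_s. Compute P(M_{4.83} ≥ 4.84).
P(M_{4.83} ≥ 4.84) = 2·P(B_{4.83} ≥ 4.84) = 2(1 − Φ(4.84/√4.83)) ≈ 0.0276

By the reflection principle for Brownian motion, P(M_t ≥ a) = 2 · P(B_t ≥ a) for a ≥ 0. Since B_t ~ N(0, t), P(B_t ≥ 4.84) = 1 − Φ(4.84/√t) = 1 − Φ(4.84/√4.83) = 1 − Φ(2.2023). So
  P(M_{4.83} ≥ 4.84) = 2(1 − Φ(2.2023)) ≈ 0.0276.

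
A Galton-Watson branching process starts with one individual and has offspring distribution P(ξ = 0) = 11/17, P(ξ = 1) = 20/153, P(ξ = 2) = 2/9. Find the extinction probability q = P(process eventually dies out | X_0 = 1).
q = 1

Mean offspring μ = 0·11/17 + 1·20/153 + 2·2/9 = 88/153 ≤ 1. For μ ≤ 1 with offspring not concentrated at 1, the Galton-Watson process goes extinct almost surely, so q = 1.
(Algebraic check: The pgf is f(s) = 11/17 + 20/153·s + 2/9·s². The extinction probability q is the smallest fixed point of f in [0, 1]. Setting s = f(s):
  2/9·s² + (20/153 − 1)·s + 11/17 = 0
  2/9·s² − (11/17 + 2/9)·s + 11/17 = 0
which factors as (s − 1)·(2/9·s − 11/17) = 0, giving roots s = 1 and s = (11/17)/(2/9) = 99/34. Since 99/34 ≥ 1, the smallest root in [0, 1] is s = 1.)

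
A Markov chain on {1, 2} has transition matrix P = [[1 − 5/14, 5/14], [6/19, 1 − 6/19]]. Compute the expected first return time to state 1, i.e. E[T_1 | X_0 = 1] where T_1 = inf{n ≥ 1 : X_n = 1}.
E[T_1 | X_0 = 1] = 1/π_1 = 179/84

For an irreducible recurrent Markov chain with stationary distribution π, E[T_i | X_0 = i] = 1/π_i (Kac's formula). Here π_1 = (6/19)/(5/14 + 6/19) = (6/19)/(179/266) = 84/179, so E[T_1 | X_0 = 1] = 1/π_1 = (5/14 + 6/19)/(6/19) = (179/266)/(6/19) = 179/84.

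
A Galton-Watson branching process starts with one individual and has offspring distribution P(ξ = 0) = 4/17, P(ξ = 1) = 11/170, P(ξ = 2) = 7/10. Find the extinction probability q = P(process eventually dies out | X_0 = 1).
q = 40/119

The pgf is f(s) = 4/17 + 11/170·s + 7/10·s². The extinction probability q is the smallest fixed point of f in [0, 1]. Setting s = f(s):
  7/10·s² + (11/170 − 1)·s + 4/17 = 0
  7/10·s² − (4/17 + 7/10)·s + 4/17 = 0
which factors as (s − 1)·(7/10·s − 4/17) = 0, giving roots s = 1 and s = (4/17)/(7/10) = 40/119.
Mean offspring μ = 11/170 + 2·7/10 = 249/170 > 1 (supercritical), so q < 1. The extinction probability is the smaller root: q = (4/17)/(7/10) = 40/119.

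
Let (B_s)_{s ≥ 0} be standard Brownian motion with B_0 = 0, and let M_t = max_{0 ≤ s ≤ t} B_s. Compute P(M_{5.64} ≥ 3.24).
P(M_{5.64} ≥ 3.24) = 2·P(B_{5.64} ≥ 3.24) = 2(1 − Φ(3.24/√5.64)) ≈ 0.1725

By the reflection principle for Brownian motion, P(M_t ≥ a) = 2 · P(B_t ≥ a) for a ≥ 0. Since B_t ~ N(0, t), P(B_t ≥ 3.24) = 1 − Φ(3.24/√t) = 1 − Φ(3.24/√5.64) = 1 − Φ(1.3643). So
  P(M_{5.64} ≥ 3.24) = 2(1 − Φ(1.3643)) ≈ 0.1725.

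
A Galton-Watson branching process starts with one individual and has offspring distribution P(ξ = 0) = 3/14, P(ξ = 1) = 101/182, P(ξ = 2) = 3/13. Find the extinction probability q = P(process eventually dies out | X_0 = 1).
q = 13/14

The pgf is f(s) = 3/14 + 101/182·s + 3/13·s². The extinction probability q is the smallest fixed point of f in [0, 1]. Setting s = f(s):
  3/13·s² + (101/182 − 1)·s + 3/14 = 0
  3/13·s² − (3/14 + 3/13)·s + 3/14 = 0
which factors as (s − 1)·(3/13·s − 3/14) = 0, giving roots s = 1 and s = (3/14)/(3/13) = 13/14.
Mean offspring μ = 101/182 + 2·3/13 = 185/182 > 1 (supercritical), so q < 1. The extinction probability is the smaller root: q = (3/14)/(3/13) = 13/14.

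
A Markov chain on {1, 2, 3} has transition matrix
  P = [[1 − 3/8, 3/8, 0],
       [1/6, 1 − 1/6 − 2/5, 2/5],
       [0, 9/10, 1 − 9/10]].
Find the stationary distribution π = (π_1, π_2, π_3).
π = (4/17, 9/17, 4/17)

This is a birth-death chain on three states, which satisfies detailed balance: π_1 · P_{12} = π_2 · P_{21} and π_2 · P_{23} = π_3 · P_{32}.
From π_1 · 3/8 = π_2 · 1/6: π_2/π_1 = (3/8)/(1/6) = 9/4.
From π_2 · 2/5 = π_3 · 9/10: π_3/π_2 = (2/5)/(9/10) = 4/9.
Take π_1 proportional to 1; then unnormalized π = (1, 9/4, 1). Normalize by dividing by the sum 17/4:
  π = (4/17, 9/17, 4/17).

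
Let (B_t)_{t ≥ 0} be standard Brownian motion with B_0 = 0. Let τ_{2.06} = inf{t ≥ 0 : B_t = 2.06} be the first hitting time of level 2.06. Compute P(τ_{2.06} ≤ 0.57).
P(τ_{2.06} ≤ 0.57) = 2(1 − Φ(2.06/√0.57)) = 2(1 − Φ(2.7285)) ≈ 0.0064

By the reflection principle for standard BM, P(τ_b ≤ t) = 2 · P(B_t ≥ b). Since B_t ~ N(0, t), P(B_t ≥ 2.06) = 1 − Φ(2.06/√t) = 1 − Φ(2.06/√0.57) = 1 − Φ(2.7285) ≈ 0.00318. Doubling: P(τ_{2.06} ≤ 0.57) ≈ 2 · 0.00318 = 0.00636 ≈ 0.0064.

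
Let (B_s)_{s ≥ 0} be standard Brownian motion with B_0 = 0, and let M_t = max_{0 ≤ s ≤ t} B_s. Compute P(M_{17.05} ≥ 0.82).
P(M_{17.05} ≥ 0.82) = 2·P(B_{17.05} ≥ 0.82) = 2(1 − Φ(0.82/√17.05)) ≈ 0.8426

By the reflection principle for Brownian motion, P(M_t ≥ a) = 2 · P(B_t ≥ a) for a ≥ 0. Since B_t ~ N(0, t), P(B_t ≥ 0.82) = 1 − Φ(0.82/√t) = 1 − Φ(0.82/√17.05) = 1 − Φ(0.1986). So
  P(M_{17.05} ≥ 0.82) = 2(1 − Φ(0.1986)) ≈ 0.8426.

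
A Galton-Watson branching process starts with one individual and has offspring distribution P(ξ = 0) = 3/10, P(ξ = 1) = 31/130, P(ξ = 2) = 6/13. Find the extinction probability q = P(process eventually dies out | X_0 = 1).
q = 13/20

The pgf is f(s) = 3/10 + 31/130·s + 6/13·s². The extinction probability q is the smallest fixed point of f in [0, 1]. Setting s = f(s):
  6/13·s² + (31/130 − 1)·s + 3/10 = 0
  6/13·s² − (3/10 + 6/13)·s + 3/10 = 0
which factors as (s − 1)·(6/13·s − 3/10) = 0, giving roots s = 1 and s = (3/10)/(6/13) = 13/20.
Mean offspring μ = 31/130 + 2·6/13 = 151/130 > 1 (supercritical), so q < 1. The extinction probability is the smaller root: q = (3/10)/(6/13) = 13/20.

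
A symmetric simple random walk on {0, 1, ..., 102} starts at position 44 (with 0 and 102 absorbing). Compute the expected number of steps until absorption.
E[τ | X_0 = 44] = 2552

Let v_k = E[τ | X_0 = k]. Boundary: v_0 = v_102 = 0. Recurrence: v_k = 1 + (v_{k-1} + v_{k+1})/2 for 1 ≤ k ≤ 101. The particular solution to v_k − (v_{k-1} + v_{k+1})/2 = 1 is v_k = −k^2. Adding homogeneous solution A + B k and matching boundaries gives v_k = k (102 − k). Substituting k = 44: v_44 = 44 · 58 = 2552.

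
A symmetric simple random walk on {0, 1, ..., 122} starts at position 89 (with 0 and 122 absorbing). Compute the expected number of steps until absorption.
E[τ | X_0 = 89] = 2937

Let v_k = E[τ | X_0 = k]. Boundary: v_0 = v_122 = 0. Recurrence: v_k = 1 + (v_{k-1} + v_{k+1})/2 for 1 ≤ k ≤ 121. The particular solution to v_k − (v_{k-1} + v_{k+1})/2 = 1 is v_k = −k^2. Adding homogeneous solution A + B k and matching boundaries gives v_k = k (122 − k). Substituting k = 89: v_89 = 89 · 33 = 2937.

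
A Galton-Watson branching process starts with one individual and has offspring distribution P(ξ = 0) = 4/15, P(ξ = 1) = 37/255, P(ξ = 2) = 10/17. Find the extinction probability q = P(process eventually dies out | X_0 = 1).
q = 34/75

The pgf is f(s) = 4/15 + 37/255·s + 10/17·s². The extinction probability q is the smallest fixed point of f in [0, 1]. Setting s = f(s):
  10/17·s² + (37/255 − 1)·s + 4/15 = 0
  10/17·s² − (4/15 + 10/17)·s + 4/15 = 0
which factors as (s − 1)·(10/17·s − 4/15) = 0, giving roots s = 1 and s = (4/15)/(10/17) = 34/75.
Mean offspring μ = 37/255 + 2·10/17 = 337/255 > 1 (supercritical), so q < 1. The extinction probability is the smaller root: q = (4/15)/(10/17) = 34/75.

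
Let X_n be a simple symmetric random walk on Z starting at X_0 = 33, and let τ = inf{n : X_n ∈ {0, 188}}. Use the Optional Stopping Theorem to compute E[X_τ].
E[X_τ] = 33

X_n is a martingale and τ is a bounded-mean stopping time (indeed τ is finite a.s. with bounded expectation since the walk is in a bounded region). By the OST, E[X_τ] = E[X_0] = 33. Equivalently: E[X_τ] = 188 · P(hit 188 first) + 0 · P(hit 0 first) = 188 · (33/188) = 33.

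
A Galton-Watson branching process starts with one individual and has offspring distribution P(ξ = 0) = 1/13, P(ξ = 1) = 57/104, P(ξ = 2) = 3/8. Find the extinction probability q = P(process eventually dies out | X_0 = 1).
q = 8/39

The pgf is f(s) = 1/13 + 57/104·s + 3/8·s². The extinction probability q is the smallest fixed point of f in [0, 1]. Setting s = f(s):
  3/8·s² + (57/104 − 1)·s + 1/13 = 0
  3/8·s² − (1/13 + 3/8)·s + 1/13 = 0
which factors as (s − 1)·(3/8·s − 1/13) = 0, giving roots s = 1 and s = (1/13)/(3/8) = 8/39.
Mean offspring μ = 57/104 + 2·3/8 = 135/104 > 1 (supercritical), so q < 1. The extinction probability is the smaller root: q = (1/13)/(3/8) = 8/39.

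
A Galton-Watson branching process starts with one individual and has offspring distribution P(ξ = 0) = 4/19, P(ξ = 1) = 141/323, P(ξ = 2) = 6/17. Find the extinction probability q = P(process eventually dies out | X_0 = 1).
q = 34/57

The pgf is f(s) = 4/19 + 141/323·s + 6/17·s². The extinction probability q is the smallest fixed point of f in [0, 1]. Setting s = f(s):
  6/17·s² + (141/323 − 1)·s + 4/19 = 0
  6/17·s² − (4/19 + 6/17)·s + 4/19 = 0
which factors as (s − 1)·(6/17·s − 4/19) = 0, giving roots s = 1 and s = (4/19)/(6/17) = 34/57.
Mean offspring μ = 141/323 + 2·6/17 = 369/323 > 1 (supercritical), so q < 1. The extinction probability is the smaller root: q = (4/19)/(6/17) = 34/57.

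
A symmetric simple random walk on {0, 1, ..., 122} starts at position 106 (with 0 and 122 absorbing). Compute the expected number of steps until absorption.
E[τ | X_0 = 106] = 1696

Let v_k = E[τ | X_0 = k]. Boundary: v_0 = v_122 = 0. Recurrence: v_k = 1 + (v_{k-1} + v_{k+1})/2 for 1 ≤ k ≤ 121. The particular solution to v_k − (v_{k-1} + v_{k+1})/2 = 1 is v_k = −k^2. Adding homogeneous solution A + B k and matching boundaries gives v_k = k (122 − k). Substituting k = 106: v_106 = 106 · 16 = 1696.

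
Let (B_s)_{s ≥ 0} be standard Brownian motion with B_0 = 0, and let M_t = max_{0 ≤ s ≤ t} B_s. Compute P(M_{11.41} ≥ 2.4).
P(M_{11.41} ≥ 2.4) = 2·P(B_{11.41} ≥ 2.4) = 2(1 − Φ(2.4/√11.41)) ≈ 0.4774

By the reflection principle for Brownian motion, P(M_t ≥ a) = 2 · P(B_t ≥ a) for a ≥ 0. Since B_t ~ N(0, t), P(B_t ≥ 2.4) = 1 − Φ(2.4/√t) = 1 − Φ(2.4/√11.41) = 1 − Φ(0.7105). So
  P(M_{11.41} ≥ 2.4) = 2(1 − Φ(0.7105)) ≈ 0.4774.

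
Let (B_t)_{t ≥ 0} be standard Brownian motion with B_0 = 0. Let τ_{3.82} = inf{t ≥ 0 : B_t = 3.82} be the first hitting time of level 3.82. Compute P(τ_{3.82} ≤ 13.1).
P(τ_{3.82} ≤ 13.1) = 2(1 − Φ(3.82/√13.1)) = 2(1 − Φ(1.0554)) ≈ 0.2912

By the reflection principle for standard BM, P(τ_b ≤ t) = 2 · P(B_t ≥ b). Since B_t ~ N(0, t), P(B_t ≥ 3.82) = 1 − Φ(3.82/√t) = 1 − Φ(3.82/√13.1) = 1 − Φ(1.0554) ≈ 0.14562. Doubling: P(τ_{3.82} ≤ 13.1) ≈ 2 · 0.14562 = 0.29124 ≈ 0.2912.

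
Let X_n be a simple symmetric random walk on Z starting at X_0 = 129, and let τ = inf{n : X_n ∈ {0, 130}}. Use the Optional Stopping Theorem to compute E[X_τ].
E[X_τ] = 129

X_n is a martingale and τ is a bounded-mean stopping time (indeed τ is finite a.s. with bounded expectation since the walk is in a bounded region). By the OST, E[X_τ] = E[X_0] = 129. Equivalently: E[X_τ] = 130 · P(hit 130 first) + 0 · P(hit 0 first) = 130 · (129/130) = 129.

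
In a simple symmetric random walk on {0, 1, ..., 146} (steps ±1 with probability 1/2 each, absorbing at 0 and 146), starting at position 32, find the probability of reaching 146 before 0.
P(hit 146 before 0) = 32/146 = 16/73

Let u_k = P(hit 146 before 0 | start at k). Then u_0 = 0, u_146 = 1, and u_k = u_{k-1}/2 + u_{k+1}/2 for 1 ≤ k ≤ 145. This harmonic recurrence is solved by u_k = k/146, giving u_32 = 32/146 = 16/73.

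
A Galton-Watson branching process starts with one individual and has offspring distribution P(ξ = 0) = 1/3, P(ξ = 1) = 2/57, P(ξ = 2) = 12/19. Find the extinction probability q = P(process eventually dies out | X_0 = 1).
q = 19/36

The pgf is f(s) = 1/3 + 2/57·s + 12/19·s². The extinction probability q is the smallest fixed point of f in [0, 1]. Setting s = f(s):
  12/19·s² + (2/57 − 1)·s + 1/3 = 0
  12/19·s² − (1/3 + 12/19)·s + 1/3 = 0
which factors as (s − 1)·(12/19·s − 1/3) = 0, giving roots s = 1 and s = (1/3)/(12/19) = 19/36.
Mean offspring μ = 2/57 + 2·12/19 = 74/57 > 1 (supercritical), so q < 1. The extinction probability is the smaller root: q = (1/3)/(12/19) = 19/36.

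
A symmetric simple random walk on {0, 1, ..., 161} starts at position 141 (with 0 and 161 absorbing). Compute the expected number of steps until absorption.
E[τ | X_0 = 141] = 2820

Let v_k = E[τ | X_0 = k]. Boundary: v_0 = v_161 = 0. Recurrence: v_k = 1 + (v_{k-1} + v_{k+1})/2 for 1 ≤ k ≤ 160. The particular solution to v_k − (v_{k-1} + v_{k+1})/2 = 1 is v_k = −k^2. Adding homogeneous solution A + B k and matching boundaries gives v_k = k (161 − k). Substituting k = 141: v_141 = 141 · 20 = 2820.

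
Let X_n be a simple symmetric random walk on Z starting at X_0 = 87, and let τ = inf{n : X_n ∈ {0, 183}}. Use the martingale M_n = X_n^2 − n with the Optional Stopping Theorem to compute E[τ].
E[τ] = 8352

M_n = X_n^2 − n is a martingale (since E[X_{n+1}^2 | F_n] = X_n^2 + 1). By OST (τ has finite mean in a bounded region), E[M_τ] = E[M_0] = X_0^2 − 0 = 87^2 = 7569. Also E[M_τ] = E[X_τ^2] − E[τ]. The walk exits at 0 or 183, with P(hit 183 first) = 87/183, so E[X_τ^2] = 183^2 · 87/183 + 0 = 15921. Thus E[τ] = E[X_τ^2] − E[M_τ] = 15921 − 7569 = 8352 = 87(183 − 87) = 8352.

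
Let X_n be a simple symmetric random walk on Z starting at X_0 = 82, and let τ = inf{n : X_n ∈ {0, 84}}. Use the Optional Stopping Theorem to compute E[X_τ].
E[X_τ] = 82

X_n is a martingale and τ is a bounded-mean stopping time (indeed τ is finite a.s. with bounded expectation since the walk is in a bounded region). By the OST, E[X_τ] = E[X_0] = 82. Equivalently: E[X_τ] = 84 · P(hit 84 first) + 0 · P(hit 0 first) = 84 · (82/84) = 82.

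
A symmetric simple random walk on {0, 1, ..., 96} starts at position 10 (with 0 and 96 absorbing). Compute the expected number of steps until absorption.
E[τ | X_0 = 10] = 860

Let v_k = E[τ | X_0 = k]. Boundary: v_0 = v_96 = 0. Recurrence: v_k = 1 + (v_{k-1} + v_{k+1})/2 for 1 ≤ k ≤ 95. The particular solution to v_k − (v_{k-1} + v_{k+1})/2 = 1 is v_k = −k^2. Adding homogeneous solution A + B k and matching boundaries gives v_k = k (96 − k). Substituting k = 10: v_10 = 10 · 86 = 860.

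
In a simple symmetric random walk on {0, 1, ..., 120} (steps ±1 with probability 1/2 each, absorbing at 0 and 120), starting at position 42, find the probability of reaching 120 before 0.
P(hit 120 before 0) = 42/120 = 7/20

Let u_k = P(hit 120 before 0 | start at k). Then u_0 = 0, u_120 = 1, and u_k = u_{k-1}/2 + u_{k+1}/2 for 1 ≤ k ≤ 119. This harmonic recurrence is solved by u_k = k/120, giving u_42 = 42/120 = 7/20.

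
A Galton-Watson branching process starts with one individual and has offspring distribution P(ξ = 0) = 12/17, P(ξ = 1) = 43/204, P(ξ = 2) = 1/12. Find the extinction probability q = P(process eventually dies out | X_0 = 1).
q = 1

Mean offspring μ = 0·12/17 + 1·43/204 + 2·1/12 = 77/204 ≤ 1. For μ ≤ 1 with offspring not concentrated at 1, the Galton-Watson process goes extinct almost surely, so q = 1.
(Algebraic check: The pgf is f(s) = 12/17 + 43/204·s + 1/12·s². The extinction probability q is the smallest fixed point of f in [0, 1]. Setting s = f(s):
  1/12·s² + (43/204 − 1)·s + 12/17 = 0
  1/12·s² − (12/17 + 1/12)·s + 12/17 = 0
which factors as (s − 1)·(1/12·s − 12/17) = 0, giving roots s = 1 and s = (12/17)/(1/12) = 144/17. Since 144/17 ≥ 1, the smallest root in [0, 1] is s = 1.)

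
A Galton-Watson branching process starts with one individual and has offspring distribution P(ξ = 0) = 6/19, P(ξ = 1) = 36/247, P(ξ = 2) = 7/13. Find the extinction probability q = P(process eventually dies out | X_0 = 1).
q = 78/133

The pgf is f(s) = 6/19 + 36/247·s + 7/13·s². The extinction probability q is the smallest fixed point of f in [0, 1]. Setting s = f(s):
  7/13·s² + (36/247 − 1)·s + 6/19 = 0
  7/13·s² − (6/19 + 7/13)·s + 6/19 = 0
which factors as (s − 1)·(7/13·s − 6/19) = 0, giving roots s = 1 and s = (6/19)/(7/13) = 78/133.
Mean offspring μ = 36/247 + 2·7/13 = 302/247 > 1 (supercritical), so q < 1. The extinction probability is the smaller root: q = (6/19)/(7/13) = 78/133.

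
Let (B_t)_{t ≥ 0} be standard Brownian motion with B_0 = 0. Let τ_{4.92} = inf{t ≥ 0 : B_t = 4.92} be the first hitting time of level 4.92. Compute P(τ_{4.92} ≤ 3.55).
P(τ_{4.92} ≤ 3.55) = 2(1 − Φ(4.92/√3.55)) = 2(1 − Φ(2.6113)) ≈ 0.0090

By the reflection principle for standard BM, P(τ_b ≤ t) = 2 · P(B_t ≥ b). Since B_t ~ N(0, t), P(B_t ≥ 4.92) = 1 − Φ(4.92/√t) = 1 − Φ(4.92/√3.55) = 1 − Φ(2.6113) ≈ 0.00451. Doubling: P(τ_{4.92} ≤ 3.55) ≈ 2 · 0.00451 = 0.00902 ≈ 0.0090.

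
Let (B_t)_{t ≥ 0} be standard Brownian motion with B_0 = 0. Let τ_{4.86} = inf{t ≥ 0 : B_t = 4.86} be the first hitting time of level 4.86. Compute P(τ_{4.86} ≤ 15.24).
P(τ_{4.86} ≤ 15.24) = 2(1 − Φ(4.86/√15.24)) = 2(1 − Φ(1.2449)) ≈ 0.2132

By the reflection principle for standard BM, P(τ_b ≤ t) = 2 · P(B_t ≥ b). Since B_t ~ N(0, t), P(B_t ≥ 4.86) = 1 − Φ(4.86/√t) = 1 − Φ(4.86/√15.24) = 1 − Φ(1.2449) ≈ 0.10658. Doubling: P(τ_{4.86} ≤ 15.24) ≈ 2 · 0.10658 = 0.21316 ≈ 0.2132.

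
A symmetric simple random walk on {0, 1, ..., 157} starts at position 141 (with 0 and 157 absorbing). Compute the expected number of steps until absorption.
E[τ | X_0 = 141] = 2256

Let v_k = E[τ | X_0 = k]. Boundary: v_0 = v_157 = 0. Recurrence: v_k = 1 + (v_{k-1} + v_{k+1})/2 for 1 ≤ k ≤ 156. The particular solution to v_k − (v_{k-1} + v_{k+1})/2 = 1 is v_k = −k^2. Adding homogeneous solution A + B k and matching boundaries gives v_k = k (157 − k). Substituting k = 141: v_141 = 141 · 16 = 2256.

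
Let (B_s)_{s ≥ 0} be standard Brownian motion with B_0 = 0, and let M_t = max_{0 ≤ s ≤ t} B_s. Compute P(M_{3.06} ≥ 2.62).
P(M_{3.06} ≥ 2.62) = 2·P(B_{3.06} ≥ 2.62) = 2(1 − Φ(2.62/√3.06)) ≈ 0.1342

By the reflection principle for Brownian motion, P(M_t ≥ a) = 2 · P(B_t ≥ a) for a ≥ 0. Since B_t ~ N(0, t), P(B_t ≥ 2.62) = 1 − Φ(2.62/√t) = 1 − Φ(2.62/√3.06) = 1 − Φ(1.4978). So
  P(M_{3.06} ≥ 2.62) = 2(1 − Φ(1.4978)) ≈ 0.1342.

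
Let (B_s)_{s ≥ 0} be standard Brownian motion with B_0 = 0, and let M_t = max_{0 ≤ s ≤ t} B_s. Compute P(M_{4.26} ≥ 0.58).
P(M_{4.26} ≥ 0.58) = 2·P(B_{4.26} ≥ 0.58) = 2(1 − Φ(0.58/√4.26)) ≈ 0.7787

By the reflection principle for Brownian motion, P(M_t ≥ a) = 2 · P(B_t ≥ a) for a ≥ 0. Since B_t ~ N(0, t), P(B_t ≥ 0.58) = 1 − Φ(0.58/√t) = 1 − Φ(0.58/√4.26) = 1 − Φ(0.2810). So
  P(M_{4.26} ≥ 0.58) = 2(1 − Φ(0.2810)) ≈ 0.7787.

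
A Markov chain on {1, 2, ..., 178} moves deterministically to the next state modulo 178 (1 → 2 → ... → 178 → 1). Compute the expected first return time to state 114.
E[T_114 | X_0 = 114] = 178

The chain cycles deterministically, so starting at state 114 it returns in exactly 178 steps. Equivalently, the stationary distribution is uniform π_j = 1/178 for every state j, so by Kac's formula E[T_114] = 1/π_114 = 178.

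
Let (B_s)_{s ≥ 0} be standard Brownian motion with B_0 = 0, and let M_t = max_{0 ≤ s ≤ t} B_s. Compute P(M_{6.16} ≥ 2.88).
P(M_{6.16} ≥ 2.88) = 2·P(B_{6.16} ≥ 2.88) = 2(1 − Φ(2.88/√6.16)) ≈ 0.2459

By the reflection principle for Brownian motion, P(M_t ≥ a) = 2 · P(B_t ≥ a) for a ≥ 0. Since B_t ~ N(0, t), P(B_t ≥ 2.88) = 1 − Φ(2.88/√t) = 1 − Φ(2.88/√6.16) = 1 − Φ(1.1604). So
  P(M_{6.16} ≥ 2.88) = 2(1 − Φ(1.1604)) ≈ 0.2459.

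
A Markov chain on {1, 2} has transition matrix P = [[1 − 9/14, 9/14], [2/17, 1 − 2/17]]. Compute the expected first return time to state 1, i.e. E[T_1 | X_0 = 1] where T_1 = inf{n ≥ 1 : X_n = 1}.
E[T_1 | X_0 = 1] = 1/π_1 = 181/28

For an irreducible recurrent Markov chain with stationary distribution π, E[T_i | X_0 = i] = 1/π_i (Kac's formula). Here π_1 = (2/17)/(9/14 + 2/17) = (2/17)/(181/238) = 28/181, so E[T_1 | X_0 = 1] = 1/π_1 = (9/14 + 2/17)/(2/17) = (181/238)/(2/17) = 181/28.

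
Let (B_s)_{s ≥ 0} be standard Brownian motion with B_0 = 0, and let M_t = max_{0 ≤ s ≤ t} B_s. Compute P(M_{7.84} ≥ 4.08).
P(M_{7.84} ≥ 4.08) = 2·P(B_{7.84} ≥ 4.08) = 2(1 − Φ(4.08/√7.84)) ≈ 0.1451

By the reflection principle for Brownian motion, P(M_t ≥ a) = 2 · P(B_t ≥ a) for a ≥ 0. Since B_t ~ N(0, t), P(B_t ≥ 4.08) = 1 − Φ(4.08/√t) = 1 − Φ(4.08/√7.84) = 1 − Φ(1.4571). So
  P(M_{7.84} ≥ 4.08) = 2(1 − Φ(1.4571)) ≈ 0.1451.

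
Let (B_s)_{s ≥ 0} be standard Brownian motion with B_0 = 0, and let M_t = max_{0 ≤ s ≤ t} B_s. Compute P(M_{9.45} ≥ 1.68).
P(M_{9.45} ≥ 1.68) = 2·P(B_{9.45} ≥ 1.68) = 2(1 − Φ(1.68/√9.45)) ≈ 0.5847

By the reflection principle for Brownian motion, P(M_t ≥ a) = 2 · P(B_t ≥ a) for a ≥ 0. Since B_t ~ N(0, t), P(B_t ≥ 1.68) = 1 − Φ(1.68/√t) = 1 − Φ(1.68/√9.45) = 1 − Φ(0.5465). So
  P(M_{9.45} ≥ 1.68) = 2(1 − Φ(0.5465)) ≈ 0.5847.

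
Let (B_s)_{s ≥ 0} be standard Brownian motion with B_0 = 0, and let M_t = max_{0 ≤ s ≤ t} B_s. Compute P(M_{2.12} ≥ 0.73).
P(M_{2.12} ≥ 0.73) = 2·P(B_{2.12} ≥ 0.73) = 2(1 − Φ(0.73/√2.12)) ≈ 0.6161

By the reflection principle for Brownian motion, P(M_t ≥ a) = 2 · P(B_t ≥ a) for a ≥ 0. Since B_t ~ N(0, t), P(B_t ≥ 0.73) = 1 − Φ(0.73/√t) = 1 − Φ(0.73/√2.12) = 1 − Φ(0.5014). So
  P(M_{2.12} ≥ 0.73) = 2(1 − Φ(0.5014)) ≈ 0.6161.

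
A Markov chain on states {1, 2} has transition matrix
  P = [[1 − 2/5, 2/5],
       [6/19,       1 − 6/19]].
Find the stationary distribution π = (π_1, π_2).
π_1 = 15/34, π_2 = 19/34

Solve πP = π with π_1 + π_2 = 1. From πP = π: π_1 · (1 − 2/5) + π_2 · 6/19 = π_1 ⇒ π_2 · 6/19 = π_1 · 2/5 ⇒ π_2/π_1 = (2/5)/(6/19) = 19/15. Together with π_1 + π_2 = 1:
  π_1 = (6/19)/(2/5 + 6/19) = (6/19)/(68/95) = 15/34,
  π_2 = (2/5)/(2/5 + 6/19) = (2/5)/(68/95) = 19/34.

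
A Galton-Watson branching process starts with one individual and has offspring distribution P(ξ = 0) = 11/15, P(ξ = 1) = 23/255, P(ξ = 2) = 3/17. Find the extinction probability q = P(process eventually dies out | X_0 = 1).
q = 1

Mean offspring μ = 0·11/15 + 1·23/255 + 2·3/17 = 113/255 ≤ 1. For μ ≤ 1 with offspring not concentrated at 1, the Galton-Watson process goes extinct almost surely, so q = 1.
(Algebraic check: The pgf is f(s) = 11/15 + 23/255·s + 3/17·s². The extinction probability q is the smallest fixed point of f in [0, 1]. Setting s = f(s):
  3/17·s² + (23/255 − 1)·s + 11/15 = 0
  3/17·s² − (11/15 + 3/17)·s + 11/15 = 0
which factors as (s − 1)·(3/17·s − 11/15) = 0, giving roots s = 1 and s = (11/15)/(3/17) = 187/45. Since 187/45 ≥ 1, the smallest root in [0, 1] is s = 1.)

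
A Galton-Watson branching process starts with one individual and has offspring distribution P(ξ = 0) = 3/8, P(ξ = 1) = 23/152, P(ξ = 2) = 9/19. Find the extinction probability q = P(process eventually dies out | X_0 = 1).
q = 19/24

The pgf is f(s) = 3/8 + 23/152·s + 9/19·s². The extinction probability q is the smallest fixed point of f in [0, 1]. Setting s = f(s):
  9/19·s² + (23/152 − 1)·s + 3/8 = 0
  9/19·s² − (3/8 + 9/19)·s + 3/8 = 0
which factors as (s − 1)·(9/19·s − 3/8) = 0, giving roots s = 1 and s = (3/8)/(9/19) = 19/24.
Mean offspring μ = 23/152 + 2·9/19 = 167/152 > 1 (supercritical), so q < 1. The extinction probability is the smaller root: q = (3/8)/(9/19) = 19/24.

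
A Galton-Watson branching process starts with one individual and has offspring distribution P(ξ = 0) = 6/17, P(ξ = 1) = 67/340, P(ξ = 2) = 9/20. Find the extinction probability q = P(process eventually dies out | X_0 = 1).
q = 40/51

The pgf is f(s) = 6/17 + 67/340·s + 9/20·s². The extinction probability q is the smallest fixed point of f in [0, 1]. Setting s = f(s):
  9/20·s² + (67/340 − 1)·s + 6/17 = 0
  9/20·s² − (6/17 + 9/20)·s + 6/17 = 0
which factors as (s − 1)·(9/20·s − 6/17) = 0, giving roots s = 1 and s = (6/17)/(9/20) = 40/51.
Mean offspring μ = 67/340 + 2·9/20 = 373/340 > 1 (supercritical), so q < 1. The extinction probability is the smaller root: q = (6/17)/(9/20) = 40/51.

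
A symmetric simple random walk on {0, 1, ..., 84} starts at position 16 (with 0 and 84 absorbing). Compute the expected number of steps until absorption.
E[τ | X_0 = 16] = 1088

Let v_k = E[τ | X_0 = k]. Boundary: v_0 = v_84 = 0. Recurrence: v_k = 1 + (v_{k-1} + v_{k+1})/2 for 1 ≤ k ≤ 83. The particular solution to v_k − (v_{k-1} + v_{k+1})/2 = 1 is v_k = −k^2. Adding homogeneous solution A + B k and matching boundaries gives v_k = k (84 − k). Substituting k = 16: v_16 = 16 · 68 = 1088.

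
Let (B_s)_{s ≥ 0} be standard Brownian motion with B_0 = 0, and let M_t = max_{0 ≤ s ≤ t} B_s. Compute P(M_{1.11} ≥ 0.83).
P(M_{1.11} ≥ 0.83) = 2·P(B_{1.11} ≥ 0.83) = 2(1 − Φ(0.83/√1.11)) ≈ 0.4308

By the reflection principle for Brownian motion, P(M_t ≥ a) = 2 · P(B_t ≥ a) for a ≥ 0. Since B_t ~ N(0, t), P(B_t ≥ 0.83) = 1 − Φ(0.83/√t) = 1 − Φ(0.83/√1.11) = 1 − Φ(0.7878). So
  P(M_{1.11} ≥ 0.83) = 2(1 − Φ(0.7878)) ≈ 0.4308.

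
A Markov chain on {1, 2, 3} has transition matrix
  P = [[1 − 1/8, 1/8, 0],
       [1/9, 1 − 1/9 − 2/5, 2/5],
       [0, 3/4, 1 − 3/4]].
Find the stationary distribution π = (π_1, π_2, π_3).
π = (40/109, 45/109, 24/109)

This is a birth-death chain on three states, which satisfies detailed balance: π_1 · P_{12} = π_2 · P_{21} and π_2 · P_{23} = π_3 · P_{32}.
From π_1 · 1/8 = π_2 · 1/9: π_2/π_1 = (1/8)/(1/9) = 9/8.
From π_2 · 2/5 = π_3 · 3/4: π_3/π_2 = (2/5)/(3/4) = 8/15.
Take π_1 proportional to 1; then unnormalized π = (1, 9/8, 3/5). Normalize by dividing by the sum 109/40:
  π = (40/109, 45/109, 24/109).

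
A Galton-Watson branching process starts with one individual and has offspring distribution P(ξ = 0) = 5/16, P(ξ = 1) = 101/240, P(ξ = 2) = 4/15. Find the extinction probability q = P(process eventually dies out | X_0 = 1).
q = 1

Mean offspring μ = 0·5/16 + 1·101/240 + 2·4/15 = 229/240 ≤ 1. For μ ≤ 1 with offspring not concentrated at 1, the Galton-Watson process goes extinct almost surely, so q = 1.
(Algebraic check: The pgf is f(s) = 5/16 + 101/240·s + 4/15·s². The extinction probability q is the smallest fixed point of f in [0, 1]. Setting s = f(s):
  4/15·s² + (101/240 − 1)·s + 5/16 = 0
  4/15·s² − (5/16 + 4/15)·s + 5/16 = 0
which factors as (s − 1)·(4/15·s − 5/16) = 0, giving roots s = 1 and s = (5/16)/(4/15) = 75/64. Since 75/64 ≥ 1, the smallest root in [0, 1] is s = 1.)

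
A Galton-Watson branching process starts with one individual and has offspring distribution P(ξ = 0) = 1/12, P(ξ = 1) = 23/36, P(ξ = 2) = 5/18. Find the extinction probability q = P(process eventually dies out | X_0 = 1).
q = 3/10

The pgf is f(s) = 1/12 + 23/36·s + 5/18·s². The extinction probability q is the smallest fixed point of f in [0, 1]. Setting s = f(s):
  5/18·s² + (23/36 − 1)·s + 1/12 = 0
  5/18·s² − (1/12 + 5/18)·s + 1/12 = 0
which factors as (s − 1)·(5/18·s − 1/12) = 0, giving roots s = 1 and s = (1/12)/(5/18) = 3/10.
Mean offspring μ = 23/36 + 2·5/18 = 43/36 > 1 (supercritical), so q < 1. The extinction probability is the smaller root: q = (1/12)/(5/18) = 3/10.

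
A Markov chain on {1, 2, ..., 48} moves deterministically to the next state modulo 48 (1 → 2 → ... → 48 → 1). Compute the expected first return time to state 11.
E[T_11 | X_0 = 11] = 48

The chain cycles deterministically, so starting at state 11 it returns in exactly 48 steps. Equivalently, the stationary distribution is uniform π_j = 1/48 for every state j, so by Kac's formula E[T_11] = 1/π_11 = 48.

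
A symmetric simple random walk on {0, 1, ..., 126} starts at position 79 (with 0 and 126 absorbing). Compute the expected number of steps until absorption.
E[τ | X_0 = 79] = 3713

Let v_k = E[τ | X_0 = k]. Boundary: v_0 = v_126 = 0. Recurrence: v_k = 1 + (v_{k-1} + v_{k+1})/2 for 1 ≤ k ≤ 125. The particular solution to v_k − (v_{k-1} + v_{k+1})/2 = 1 is v_k = −k^2. Adding homogeneous solution A + B k and matching boundaries gives v_k = k (126 − k). Substituting k = 79: v_79 = 79 · 47 = 3713.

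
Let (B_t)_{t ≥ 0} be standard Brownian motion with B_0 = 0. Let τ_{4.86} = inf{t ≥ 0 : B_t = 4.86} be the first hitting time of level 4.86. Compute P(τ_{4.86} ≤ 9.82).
P(τ_{4.86} ≤ 9.82) = 2(1 − Φ(4.86/√9.82)) = 2(1 − Φ(1.5509)) ≈ 0.1209

By the reflection principle for standard BM, P(τ_b ≤ t) = 2 · P(B_t ≥ b). Since B_t ~ N(0, t), P(B_t ≥ 4.86) = 1 − Φ(4.86/√t) = 1 − Φ(4.86/√9.82) = 1 − Φ(1.5509) ≈ 0.06046. Doubling: P(τ_{4.86} ≤ 9.82) ≈ 2 · 0.06046 = 0.12092 ≈ 0.1209.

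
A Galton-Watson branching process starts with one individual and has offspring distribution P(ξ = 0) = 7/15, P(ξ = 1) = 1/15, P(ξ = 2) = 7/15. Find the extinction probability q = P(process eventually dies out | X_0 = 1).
q = 1

Mean offspring μ = 0·7/15 + 1·1/15 + 2·7/15 = 1 ≤ 1. For μ ≤ 1 with offspring not concentrated at 1, the Galton-Watson process goes extinct almost surely, so q = 1.
(Algebraic check: The pgf is f(s) = 7/15 + 1/15·s + 7/15·s². The extinction probability q is the smallest fixed point of f in [0, 1]. Setting s = f(s):
  7/15·s² + (1/15 − 1)·s + 7/15 = 0
  7/15·s² − (7/15 + 7/15)·s + 7/15 = 0
which factors as (s − 1)·(7/15·s − 7/15) = 0, giving roots s = 1 and s = (7/15)/(7/15) = 1. Since 1 ≥ 1, the smallest root in [0, 1] is s = 1.)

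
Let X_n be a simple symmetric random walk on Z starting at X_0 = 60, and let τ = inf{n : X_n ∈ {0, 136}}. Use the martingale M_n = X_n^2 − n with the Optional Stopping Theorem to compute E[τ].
E[τ] = 4560

M_n = X_n^2 − n is a martingale (since E[X_{n+1}^2 | F_n] = X_n^2 + 1). By OST (τ has finite mean in a bounded region), E[M_τ] = E[M_0] = X_0^2 − 0 = 60^2 = 3600. Also E[M_τ] = E[X_τ^2] − E[τ]. The walk exits at 0 or 136, with P(hit 136 first) = 60/136, so E[X_τ^2] = 136^2 · 60/136 + 0 = 8160. Thus E[τ] = E[X_τ^2] − E[M_τ] = 8160 − 3600 = 4560 = 60(136 − 60) = 4560.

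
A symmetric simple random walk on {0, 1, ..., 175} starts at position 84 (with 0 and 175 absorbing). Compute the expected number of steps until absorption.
E[τ | X_0 = 84] = 7644

Let v_k = E[τ | X_0 = k]. Boundary: v_0 = v_175 = 0. Recurrence: v_k = 1 + (v_{k-1} + v_{k+1})/2 for 1 ≤ k ≤ 174. The particular solution to v_k − (v_{k-1} + v_{k+1})/2 = 1 is v_k = −k^2. Adding homogeneous solution A + B k and matching boundaries gives v_k = k (175 − k). Substituting k = 84: v_84 = 84 · 91 = 7644.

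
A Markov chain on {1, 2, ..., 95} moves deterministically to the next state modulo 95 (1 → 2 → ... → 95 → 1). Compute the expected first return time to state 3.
E[T_3 | X_0 = 3] = 95

The chain cycles deterministically, so starting at state 3 it returns in exactly 95 steps. Equivalently, the stationary distribution is uniform π_j = 1/95 for every state j, so by Kac's formula E[T_3] = 1/π_3 = 95.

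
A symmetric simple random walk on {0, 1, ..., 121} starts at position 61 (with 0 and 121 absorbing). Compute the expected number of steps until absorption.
E[τ | X_0 = 61] = 3660

Let v_k = E[τ | X_0 = k]. Boundary: v_0 = v_121 = 0. Recurrence: v_k = 1 + (v_{k-1} + v_{k+1})/2 for 1 ≤ k ≤ 120. The particular solution to v_k − (v_{k-1} + v_{k+1})/2 = 1 is v_k = −k^2. Adding homogeneous solution A + B k and matching boundaries gives v_k = k (121 − k). Substituting k = 61: v_61 = 61 · 60 = 3660.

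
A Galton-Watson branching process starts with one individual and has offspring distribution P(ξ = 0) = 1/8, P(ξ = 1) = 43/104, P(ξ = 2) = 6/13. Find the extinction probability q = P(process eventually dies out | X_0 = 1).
q = 13/48

The pgf is f(s) = 1/8 + 43/104·s + 6/13·s². The extinction probability q is the smallest fixed point of f in [0, 1]. Setting s = f(s):
  6/13·s² + (43/104 − 1)·s + 1/8 = 0
  6/13·s² − (1/8 + 6/13)·s + 1/8 = 0
which factors as (s − 1)·(6/13·s − 1/8) = 0, giving roots s = 1 and s = (1/8)/(6/13) = 13/48.
Mean offspring μ = 43/104 + 2·6/13 = 139/104 > 1 (supercritical), so q < 1. The extinction probability is the smaller root: q = (1/8)/(6/13) = 13/48.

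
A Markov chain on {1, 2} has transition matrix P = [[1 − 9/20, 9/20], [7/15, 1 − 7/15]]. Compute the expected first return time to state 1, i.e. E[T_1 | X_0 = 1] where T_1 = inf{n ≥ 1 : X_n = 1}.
E[T_1 | X_0 = 1] = 1/π_1 = 55/28

For an irreducible recurrent Markov chain with stationary distribution π, E[T_i | X_0 = i] = 1/π_i (Kac's formula). Here π_1 = (7/15)/(9/20 + 7/15) = (7/15)/(11/12) = 28/55, so E[T_1 | X_0 = 1] = 1/π_1 = (9/20 + 7/15)/(7/15) = (11/12)/(7/15) = 55/28.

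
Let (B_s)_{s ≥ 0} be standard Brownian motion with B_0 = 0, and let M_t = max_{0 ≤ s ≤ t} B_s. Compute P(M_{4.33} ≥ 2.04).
P(M_{4.33} ≥ 2.04) = 2·P(B_{4.33} ≥ 2.04) = 2(1 − Φ(2.04/√4.33)) ≈ 0.3269

By the reflection principle for Brownian motion, P(M_t ≥ a) = 2 · P(B_t ≥ a) for a ≥ 0. Since B_t ~ N(0, t), P(B_t ≥ 2.04) = 1 − Φ(2.04/√t) = 1 − Φ(2.04/√4.33) = 1 − Φ(0.9804). So
  P(M_{4.33} ≥ 2.04) = 2(1 − Φ(0.9804)) ≈ 0.3269.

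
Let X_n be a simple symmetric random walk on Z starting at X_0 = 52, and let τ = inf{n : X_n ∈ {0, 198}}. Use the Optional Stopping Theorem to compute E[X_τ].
E[X_τ] = 52

X_n is a martingale and τ is a bounded-mean stopping time (indeed τ is finite a.s. with bounded expectation since the walk is in a bounded region). By the OST, E[X_τ] = E[X_0] = 52. Equivalently: E[X_τ] = 198 · P(hit 198 first) + 0 · P(hit 0 first) = 198 · (52/198) = 52.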